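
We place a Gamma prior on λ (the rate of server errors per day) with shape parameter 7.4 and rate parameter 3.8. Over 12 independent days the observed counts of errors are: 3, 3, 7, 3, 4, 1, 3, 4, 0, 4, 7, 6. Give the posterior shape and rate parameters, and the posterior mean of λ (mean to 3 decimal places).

Total count ∑xᵢ = 45 over n = 12 days.
Gamma is conjugate to the Poisson likelihood: posterior is Gamma(shape = 7.4+45 = 52.4, rate = 3.8+12 = 15.8).
Posterior mean = shape/rate = 52.4/15.8 = 3.316.

Posterior: Gamma(shape=52.4, rate=15.8); mean ≈ 3.316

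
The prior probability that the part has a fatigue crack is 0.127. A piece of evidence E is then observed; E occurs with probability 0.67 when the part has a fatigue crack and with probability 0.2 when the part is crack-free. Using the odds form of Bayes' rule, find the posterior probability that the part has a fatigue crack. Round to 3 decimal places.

Posterior probability ≈ 0.328

Prior odds = 0.127/(1−0.127) = 0.14548.
Likelihood ratio for E = 0.67/0.2 = 3.3500.
Posterior odds = prior odds × LR = 0.48734.
Posterior probability = odds/(1+odds) = 0.48734/1.4873 = 0.328.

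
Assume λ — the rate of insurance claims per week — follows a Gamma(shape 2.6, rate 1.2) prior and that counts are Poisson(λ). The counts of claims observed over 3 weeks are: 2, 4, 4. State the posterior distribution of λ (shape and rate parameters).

Posterior: Gamma(shape=12.6, rate=4.2)

Total count ∑xᵢ = 10 over n = 3 weeks.
Gamma is conjugate to the Poisson likelihood: posterior is Gamma(shape = 2.6+10 = 12.6, rate = 1.2+3 = 4.2).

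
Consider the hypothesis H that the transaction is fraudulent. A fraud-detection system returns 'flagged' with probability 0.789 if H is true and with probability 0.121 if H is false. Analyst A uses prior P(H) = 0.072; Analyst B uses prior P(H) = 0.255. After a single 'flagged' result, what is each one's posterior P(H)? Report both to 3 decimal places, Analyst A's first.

Analyst A: 0.336; Analyst B: 0.691

P('+'|H) = 0.789, P('+'|¬H) = 0.121.
Analyst A: numerator 0.789·0.072 = 0.056808; evidence = 0.056808+0.121·0.928 = 0.16910; posterior = 0.336.
Analyst B: numerator 0.789·0.255 = 0.20120; evidence = 0.20120+0.121·0.745 = 0.29134; posterior = 0.691.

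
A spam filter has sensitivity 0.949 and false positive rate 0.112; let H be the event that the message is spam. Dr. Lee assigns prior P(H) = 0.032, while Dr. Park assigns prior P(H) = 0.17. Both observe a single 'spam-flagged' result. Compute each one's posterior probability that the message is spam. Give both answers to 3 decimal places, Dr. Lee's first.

Dr. Lee: 0.219; Dr. Park: 0.634

The likelihood ratio for a 'spam-flagged' result is 0.949/0.112 = 8.4732.
Dr. Lee: prior odds 0.032/0.968 = 0.033058; posterior odds 0.28011; posterior probability 0.219.
Dr. Park: prior odds 0.17/0.83 = 0.20482; posterior odds 1.7355; posterior probability 0.634.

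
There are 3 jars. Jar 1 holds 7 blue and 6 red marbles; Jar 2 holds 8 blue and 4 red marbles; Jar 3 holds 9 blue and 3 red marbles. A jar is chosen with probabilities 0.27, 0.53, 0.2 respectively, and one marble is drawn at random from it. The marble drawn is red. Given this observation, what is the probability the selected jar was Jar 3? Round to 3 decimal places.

Tabulate prior·likelihood by source: [1] prior 0.27, lik 0.4615, product 0.1246; [2] prior 0.53, lik 0.3333, product 0.1767; [3] prior 0.2, lik 0.25, product 0.05000.
Normalizing constant = 0.35128; the posterior for Jar 3 is its product over the sum, 0.05000/0.35128 = 0.142.

Posterior probability ≈ 0.142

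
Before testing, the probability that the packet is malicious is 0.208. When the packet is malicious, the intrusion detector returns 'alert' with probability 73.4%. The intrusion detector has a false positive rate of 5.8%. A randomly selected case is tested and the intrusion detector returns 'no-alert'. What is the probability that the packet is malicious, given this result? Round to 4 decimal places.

Write H for 'the packet is malicious'. Prior odds H:¬H = 0.208/0.792 = 0.26263. For the 'no-alert' outcome, the likelihood ratio is 0.266/0.942 = 0.28238.
Posterior odds = 0.26263 × 0.28238 = 0.074160, so P(H|E) = 0.074160/(1+0.074160) = 0.0690.

P(H | E) ≈ 0.0690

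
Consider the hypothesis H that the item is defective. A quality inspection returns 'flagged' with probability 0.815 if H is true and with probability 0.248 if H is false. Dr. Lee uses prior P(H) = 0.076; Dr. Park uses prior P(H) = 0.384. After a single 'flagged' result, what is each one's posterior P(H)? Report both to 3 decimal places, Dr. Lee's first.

P('+'|H) = 0.815, P('+'|¬H) = 0.248.
Dr. Lee: numerator 0.815·0.076 = 0.061940; evidence = 0.061940+0.248·0.924 = 0.29109; posterior = 0.213.
Dr. Park: numerator 0.815·0.384 = 0.31296; evidence = 0.31296+0.248·0.616 = 0.46573; posterior = 0.672.

Dr. Lee: 0.213; Dr. Park: 0.672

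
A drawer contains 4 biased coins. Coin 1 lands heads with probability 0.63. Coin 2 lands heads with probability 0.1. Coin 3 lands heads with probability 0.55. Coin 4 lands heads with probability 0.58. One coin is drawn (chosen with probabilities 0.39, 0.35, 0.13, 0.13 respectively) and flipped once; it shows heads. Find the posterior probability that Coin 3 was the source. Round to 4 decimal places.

Posterior probability ≈ 0.1672

P(heads|C1) = 0.63; P(heads|C2) = 0.1; P(heads|C3) = 0.55; P(heads|C4) = 0.58.
Prior × likelihood for each source: 0.39·0.63=0.2457, 0.35·0.1=0.03500, 0.13·0.55=0.07150, 0.13·0.58=0.07540. Summing gives P(heads) = 0.42760.
P(Coin 3 | heads) = 0.07150 / 0.42760 = 0.1672.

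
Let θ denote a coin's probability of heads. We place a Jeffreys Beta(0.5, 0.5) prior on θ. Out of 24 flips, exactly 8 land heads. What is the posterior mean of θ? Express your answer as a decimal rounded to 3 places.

Observing 8 successes and 16 failures updates Beta(0.5, 0.5) by adding the success and failure counts to the two shape parameters: α = 0.5+8 = 8.5, β = 0.5+16 = 16.5.
Posterior mean = α/(α+β) = 8.5/25 = 0.340.

Posterior mean ≈ 0.340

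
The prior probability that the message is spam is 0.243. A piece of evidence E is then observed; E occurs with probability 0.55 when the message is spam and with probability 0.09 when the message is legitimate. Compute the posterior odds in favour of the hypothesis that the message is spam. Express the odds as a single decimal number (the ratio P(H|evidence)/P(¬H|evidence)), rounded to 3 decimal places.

Posterior odds ≈ 1.962

Prior odds = 0.243/(1−0.243) = 0.32100. In log-odds, ln(0.32100) = -1.1363.
Add log likelihood ratio: ln(6.1111) = 1.8101.
Posterior log-odds = 0.67381, so posterior odds = exp(0.67381) = 1.9617.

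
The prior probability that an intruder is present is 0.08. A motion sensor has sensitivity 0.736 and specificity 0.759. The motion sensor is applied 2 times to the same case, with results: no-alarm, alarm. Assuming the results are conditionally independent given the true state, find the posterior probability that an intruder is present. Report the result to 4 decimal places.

With H the event that an intruder is present, the joint likelihood of the observed sequence is P(data|H) = 0.264·0.736 = 0.19430 and P(data|¬H) = 0.759·0.241 = 0.18292.
Bayes: P(H|data) = 0.08·0.19430 / (0.08·0.19430 + 0.92·0.18292) = 0.015544/0.18383 = 0.0846.

Posterior P(H) ≈ 0.0846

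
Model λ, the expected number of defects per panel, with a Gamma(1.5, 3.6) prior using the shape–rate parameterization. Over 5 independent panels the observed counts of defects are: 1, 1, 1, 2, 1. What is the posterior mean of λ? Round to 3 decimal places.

The Poisson likelihood adds the total count to the shape and the number of exposure periods to the rate. Here ∑xᵢ = 6 and n = 5, so shape 1.5→7.5 and rate 3.6→8.6.
E[λ | data] = 7.5/8.6 = 0.872.

Posterior mean ≈ 0.872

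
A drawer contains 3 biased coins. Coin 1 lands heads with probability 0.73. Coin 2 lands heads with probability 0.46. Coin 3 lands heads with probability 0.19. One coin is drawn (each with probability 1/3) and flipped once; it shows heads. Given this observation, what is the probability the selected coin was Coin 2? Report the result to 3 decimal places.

P(heads|C1) = 0.73; P(heads|C2) = 0.46; P(heads|C3) = 0.19.
Prior × likelihood for each source: 0.333333·0.73=0.2433, 0.333333·0.46=0.1533, 0.333333·0.19=0.06333. Summing gives P(heads) = 0.46000.
P(Coin 2 | heads) = 0.1533 / 0.46000 = 0.333.

Posterior probability ≈ 0.333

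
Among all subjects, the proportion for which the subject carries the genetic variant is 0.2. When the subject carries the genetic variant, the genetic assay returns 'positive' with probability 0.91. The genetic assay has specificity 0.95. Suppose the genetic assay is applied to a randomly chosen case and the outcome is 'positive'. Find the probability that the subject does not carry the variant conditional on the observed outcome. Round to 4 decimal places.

P(¬H | E) ≈ 0.1802

Let H be the event that the subject carries the genetic variant. P(H) = 0.2, so P(¬H) = 0.8. With E the 'positive' result, P(E|H) = 0.91 and P(E|¬H) = 0.05.
P(E) = 0.91·0.2 + 0.05·0.8 = 0.18200 + 0.040000 = 0.22200.
By Bayes' theorem, P(H|E) = 0.18200 / 0.22200 = 0.8198. Hence P(¬H|E) = 1 − 0.8198 = 0.1802.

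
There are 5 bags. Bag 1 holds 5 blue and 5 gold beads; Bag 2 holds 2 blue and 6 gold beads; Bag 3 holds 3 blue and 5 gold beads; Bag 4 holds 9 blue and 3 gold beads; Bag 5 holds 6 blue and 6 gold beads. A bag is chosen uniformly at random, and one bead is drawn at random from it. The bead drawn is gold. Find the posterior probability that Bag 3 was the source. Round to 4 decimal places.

P(gold|Bag 1) = 0.5; P(gold|Bag 2) = 0.75; P(gold|Bag 3) = 0.625; P(gold|Bag 4) = 0.25; P(gold|Bag 5) = 0.5.
Prior × likelihood for each source: 0.2·0.5=0.1000, 0.2·0.75=0.1500, 0.2·0.625=0.1250, 0.2·0.25=0.05000, 0.2·0.5=0.1000. Summing gives P(gold) = 0.52500.
P(Bag 3 | gold) = 0.1250 / 0.52500 = 0.2381.

Posterior probability ≈ 0.2381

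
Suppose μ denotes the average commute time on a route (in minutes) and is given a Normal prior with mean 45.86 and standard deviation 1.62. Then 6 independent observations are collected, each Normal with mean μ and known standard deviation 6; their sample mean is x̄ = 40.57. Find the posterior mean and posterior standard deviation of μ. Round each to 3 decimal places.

Posterior mean ≈ 44.250; posterior SD ≈ 1.351

With known σ, the Normal prior is conjugate. Weight on the data is w = (n/σ²)/(n/σ² + 1/τ₀²) = 0.166667/(0.166667+0.381039) = 0.30430.
Posterior mean = w·x̄ + (1−w)·μ₀ = 0.30430·40.57 + 0.69570·45.86 = 44.250. Posterior variance = 1/(0.166667+0.381039) = 1.82580, so SD = 1.351.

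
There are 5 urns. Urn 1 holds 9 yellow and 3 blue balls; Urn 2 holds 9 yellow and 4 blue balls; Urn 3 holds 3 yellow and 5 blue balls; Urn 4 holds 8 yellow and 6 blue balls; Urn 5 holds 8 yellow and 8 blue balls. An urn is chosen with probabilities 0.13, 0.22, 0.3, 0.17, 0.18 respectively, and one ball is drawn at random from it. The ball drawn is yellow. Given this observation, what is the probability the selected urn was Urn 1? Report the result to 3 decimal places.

Posterior probability ≈ 0.177

P(yellow|Urn 1) = 0.75; P(yellow|Urn 2) = 0.6923; P(yellow|Urn 3) = 0.375; P(yellow|Urn 4) = 0.5714; P(yellow|Urn 5) = 0.5.
Prior × likelihood for each source: 0.13·0.75=0.09750, 0.22·0.6923=0.1523, 0.3·0.375=0.1125, 0.17·0.5714=0.09714, 0.18·0.5=0.09000. Summing gives P(yellow) = 0.54945.
P(Urn 1 | yellow) = 0.09750 / 0.54945 = 0.177.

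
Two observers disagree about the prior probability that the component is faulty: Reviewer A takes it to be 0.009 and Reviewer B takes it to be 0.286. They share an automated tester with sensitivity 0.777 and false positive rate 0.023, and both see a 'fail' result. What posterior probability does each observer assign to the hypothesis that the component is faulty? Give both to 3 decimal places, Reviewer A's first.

P('+'|H) = 0.777, P('+'|¬H) = 0.023.
Reviewer A: numerator 0.777·0.009 = 0.0069930; evidence = 0.0069930+0.023·0.991 = 0.029786; posterior = 0.235.
Reviewer B: numerator 0.777·0.286 = 0.22222; evidence = 0.22222+0.023·0.714 = 0.23864; posterior = 0.931.

Reviewer A: 0.235; Reviewer B: 0.931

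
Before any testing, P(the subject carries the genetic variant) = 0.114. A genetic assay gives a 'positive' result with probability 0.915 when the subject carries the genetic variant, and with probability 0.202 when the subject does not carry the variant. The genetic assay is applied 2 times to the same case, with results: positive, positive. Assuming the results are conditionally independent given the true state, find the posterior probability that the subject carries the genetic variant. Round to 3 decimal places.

Let H be the event that the subject carries the genetic variant; start with P(H) = 0.114. P('positive'|H) = 0.915, P('positive'|¬H) = 0.202.
Update on result 1 ('positive'): P(H) ← 0.915·0.1140 / (0.915·0.1140 + 0.202·0.8860) = 0.10431/0.28328 = 0.3682.
Update on result 2 ('positive'): P(H) ← 0.915·0.3682 / (0.915·0.3682 + 0.202·0.6318) = 0.33692/0.46454 = 0.7253.

Posterior P(H) ≈ 0.725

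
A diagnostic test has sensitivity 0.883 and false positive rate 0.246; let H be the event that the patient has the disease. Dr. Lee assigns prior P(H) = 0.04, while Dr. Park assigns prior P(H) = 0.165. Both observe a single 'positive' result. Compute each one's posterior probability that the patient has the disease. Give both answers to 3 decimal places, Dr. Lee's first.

Dr. Lee: 0.130; Dr. Park: 0.415

P('+'|H) = 0.883, P('+'|¬H) = 0.246.
Dr. Lee: numerator 0.883·0.04 = 0.035320; evidence = 0.035320+0.246·0.96 = 0.27148; posterior = 0.130.
Dr. Park: numerator 0.883·0.165 = 0.14570; evidence = 0.14570+0.246·0.835 = 0.35111; posterior = 0.415.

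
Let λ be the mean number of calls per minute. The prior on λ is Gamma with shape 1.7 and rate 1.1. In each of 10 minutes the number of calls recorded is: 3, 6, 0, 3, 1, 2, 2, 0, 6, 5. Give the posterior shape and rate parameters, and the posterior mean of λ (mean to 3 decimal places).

Total count ∑xᵢ = 28 over n = 10 minutes.
Gamma is conjugate to the Poisson likelihood: posterior is Gamma(shape = 1.7+28 = 29.7, rate = 1.1+10 = 11.1).
E[λ | data] = 29.7/11.1 = 2.676.

Posterior: Gamma(shape=29.7, rate=11.1); mean ≈ 2.676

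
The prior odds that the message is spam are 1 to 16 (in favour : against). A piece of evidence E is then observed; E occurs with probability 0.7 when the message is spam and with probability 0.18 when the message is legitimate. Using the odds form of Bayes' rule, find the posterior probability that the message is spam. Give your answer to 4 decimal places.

Prior odds = 1/16 = 0.062500.
Likelihood ratio for E = 0.7/0.18 = 3.8889.
Posterior odds = prior odds × LR = 0.24306.
Posterior probability = odds/(1+odds) = 0.24306/1.2431 = 0.1955.

Posterior probability ≈ 0.1955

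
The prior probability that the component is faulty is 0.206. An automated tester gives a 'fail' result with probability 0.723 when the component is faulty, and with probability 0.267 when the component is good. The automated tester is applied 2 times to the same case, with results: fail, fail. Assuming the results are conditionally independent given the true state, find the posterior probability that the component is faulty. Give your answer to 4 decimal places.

Let H be the event that the component is faulty; start with P(H) = 0.206. P('fail'|H) = 0.723, P('fail'|¬H) = 0.267.
Update on result 1 ('fail'): P(H) ← 0.723·0.2060 / (0.723·0.2060 + 0.267·0.7940) = 0.14894/0.36094 = 0.4126.
Update on result 2 ('fail'): P(H) ← 0.723·0.4126 / (0.723·0.4126 + 0.267·0.5874) = 0.29834/0.45517 = 0.6555.

Posterior P(H) ≈ 0.6555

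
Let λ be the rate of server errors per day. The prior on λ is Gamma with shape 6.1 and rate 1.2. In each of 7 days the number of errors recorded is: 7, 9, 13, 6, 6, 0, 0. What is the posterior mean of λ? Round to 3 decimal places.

Total count ∑xᵢ = 41 over n = 7 days.
Gamma is conjugate to the Poisson likelihood: posterior is Gamma(shape = 6.1+41 = 47.1, rate = 1.2+7 = 8.2).
E[λ | data] = 47.1/8.2 = 5.744.

Posterior mean ≈ 5.744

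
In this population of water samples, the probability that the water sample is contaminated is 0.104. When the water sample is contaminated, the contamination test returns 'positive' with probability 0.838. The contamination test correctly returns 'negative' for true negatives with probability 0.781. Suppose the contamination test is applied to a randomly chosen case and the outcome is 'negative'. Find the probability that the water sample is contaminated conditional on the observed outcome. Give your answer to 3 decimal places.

P(H | E) ≈ 0.024

Write H for 'the water sample is contaminated'. Prior odds H:¬H = 0.104/0.896 = 0.11607. For the 'negative' outcome, the likelihood ratio is 0.162/0.781 = 0.20743.
Posterior odds = 0.11607 × 0.20743 = 0.024076, so P(H|E) = 0.024076/(1+0.024076) = 0.024.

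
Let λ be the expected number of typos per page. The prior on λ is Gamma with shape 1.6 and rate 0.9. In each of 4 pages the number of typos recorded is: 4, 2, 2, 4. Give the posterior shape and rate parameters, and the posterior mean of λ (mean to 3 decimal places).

Posterior: Gamma(shape=13.6, rate=4.9); mean ≈ 2.776

The Poisson likelihood adds the total count to the shape and the number of exposure periods to the rate. Here ∑xᵢ = 12 and n = 4, so shape 1.6→13.6 and rate 0.9→4.9.
E[λ | data] = 13.6/4.9 = 2.776.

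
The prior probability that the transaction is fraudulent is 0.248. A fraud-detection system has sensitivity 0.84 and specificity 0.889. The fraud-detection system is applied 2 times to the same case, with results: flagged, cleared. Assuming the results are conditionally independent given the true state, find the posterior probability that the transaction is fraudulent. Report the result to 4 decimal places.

Let H be the event that the transaction is fraudulent; start with P(H) = 0.248. P('flagged'|H) = 0.84, P('flagged'|¬H) = 0.111.
Update on result 1 ('flagged'): P(H) ← 0.84·0.2480 / (0.84·0.2480 + 0.111·0.7520) = 0.20832/0.29179 = 0.7139.
Update on result 2 ('cleared'): P(H) ← 0.16·0.7139 / (0.16·0.7139 + 0.889·0.2861) = 0.11423/0.36854 = 0.3099.

Posterior P(H) ≈ 0.3099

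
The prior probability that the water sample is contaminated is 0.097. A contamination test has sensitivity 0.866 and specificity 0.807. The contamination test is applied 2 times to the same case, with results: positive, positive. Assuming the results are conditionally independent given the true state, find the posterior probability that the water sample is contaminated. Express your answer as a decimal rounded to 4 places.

Let H be the event that the water sample is contaminated; start with P(H) = 0.097. P('positive'|H) = 0.866, P('positive'|¬H) = 0.193.
Update on result 1 ('positive'): P(H) ← 0.866·0.0970 / (0.866·0.0970 + 0.193·0.9030) = 0.084002/0.25828 = 0.3252.
Update on result 2 ('positive'): P(H) ← 0.866·0.3252 / (0.866·0.3252 + 0.193·0.6748) = 0.28165/0.41188 = 0.6838.

Posterior P(H) ≈ 0.6838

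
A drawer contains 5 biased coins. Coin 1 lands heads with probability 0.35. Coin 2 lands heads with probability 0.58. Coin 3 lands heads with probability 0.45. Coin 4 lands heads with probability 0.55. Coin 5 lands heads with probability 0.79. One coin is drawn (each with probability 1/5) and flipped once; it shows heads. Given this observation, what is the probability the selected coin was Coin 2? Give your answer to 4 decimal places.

Posterior probability ≈ 0.2132

Tabulate prior·likelihood by source: [1] prior 0.2, lik 0.35, product 0.07000; [2] prior 0.2, lik 0.58, product 0.1160; [3] prior 0.2, lik 0.45, product 0.09000; [4] prior 0.2, lik 0.55, product 0.1100; [5] prior 0.2, lik 0.79, product 0.1580.
Normalizing constant = 0.54400; the posterior for Coin 2 is its product over the sum, 0.1160/0.54400 = 0.2132.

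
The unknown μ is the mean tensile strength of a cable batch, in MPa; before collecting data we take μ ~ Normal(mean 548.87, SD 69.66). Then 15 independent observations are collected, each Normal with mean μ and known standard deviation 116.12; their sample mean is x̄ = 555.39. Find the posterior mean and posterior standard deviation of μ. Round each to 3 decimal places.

Posterior mean ≈ 554.371; posterior SD ≈ 27.540

Prior precision 1/τ₀² = 1/69.66² = 0.00020608; data precision n/σ² = 15/116.12² = 0.00111244.
Posterior precision = 0.00020608 + 0.00111244 = 0.00131852, giving posterior SD = 1/√0.00131852 = 27.540.
Posterior mean = (0.00020608·548.87 + 0.00111244·555.39) / 0.00131852 = 554.371.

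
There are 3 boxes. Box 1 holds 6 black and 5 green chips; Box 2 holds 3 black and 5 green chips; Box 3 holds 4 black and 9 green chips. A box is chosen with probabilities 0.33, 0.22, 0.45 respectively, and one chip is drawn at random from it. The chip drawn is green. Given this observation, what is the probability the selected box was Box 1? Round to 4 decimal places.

P(green|Box 1) = 0.4545; P(green|Box 2) = 0.625; P(green|Box 3) = 0.6923.
Prior × likelihood for each source: 0.33·0.4545=0.1500, 0.22·0.625=0.1375, 0.45·0.6923=0.3115. Summing gives P(green) = 0.59904.
P(Box 1 | green) = 0.1500 / 0.59904 = 0.2504.

Posterior probability ≈ 0.2504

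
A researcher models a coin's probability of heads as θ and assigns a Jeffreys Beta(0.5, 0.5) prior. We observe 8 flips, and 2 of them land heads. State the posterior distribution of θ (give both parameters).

Observing 2 successes and 6 failures updates Beta(0.5, 0.5) by adding the success and failure counts to the two shape parameters: α = 0.5+2 = 2.5, β = 0.5+6 = 6.5.

Posterior: Beta(2.5, 6.5)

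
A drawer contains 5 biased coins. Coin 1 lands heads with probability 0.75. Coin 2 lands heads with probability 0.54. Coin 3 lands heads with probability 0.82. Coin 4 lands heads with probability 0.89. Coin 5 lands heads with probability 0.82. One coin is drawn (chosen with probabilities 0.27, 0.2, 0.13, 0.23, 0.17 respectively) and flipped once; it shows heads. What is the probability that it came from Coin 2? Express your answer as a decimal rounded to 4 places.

P(heads|C1) = 0.75; P(heads|C2) = 0.54; P(heads|C3) = 0.82; P(heads|C4) = 0.89; P(heads|C5) = 0.82.
Prior × likelihood for each source: 0.27·0.75=0.2025, 0.2·0.54=0.1080, 0.13·0.82=0.1066, 0.23·0.89=0.2047, 0.17·0.82=0.1394. Summing gives P(heads) = 0.76120.
P(Coin 2 | heads) = 0.1080 / 0.76120 = 0.1419.

Posterior probability ≈ 0.1419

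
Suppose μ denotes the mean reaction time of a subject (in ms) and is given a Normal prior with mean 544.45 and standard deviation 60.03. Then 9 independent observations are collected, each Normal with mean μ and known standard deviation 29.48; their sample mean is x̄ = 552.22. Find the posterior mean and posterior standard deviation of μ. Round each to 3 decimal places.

Posterior mean ≈ 552.017; posterior SD ≈ 9.698

Prior precision 1/τ₀² = 1/60.03² = 0.00027750; data precision n/σ² = 9/29.48² = 0.0103559.
Posterior precision = 0.00027750 + 0.0103559 = 0.0106334, giving posterior SD = 1/√0.0106334 = 9.698.
Posterior mean = (0.00027750·544.45 + 0.0103559·552.22) / 0.0106334 = 552.017.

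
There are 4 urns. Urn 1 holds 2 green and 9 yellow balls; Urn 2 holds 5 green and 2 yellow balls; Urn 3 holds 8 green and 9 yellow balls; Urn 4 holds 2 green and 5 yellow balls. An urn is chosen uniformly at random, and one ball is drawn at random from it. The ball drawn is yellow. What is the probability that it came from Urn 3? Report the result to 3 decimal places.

P(yellow|Urn 1) = 0.8182; P(yellow|Urn 2) = 0.2857; P(yellow|Urn 3) = 0.5294; P(yellow|Urn 4) = 0.7143.
Prior × likelihood for each source: 0.25·0.8182=0.2045, 0.25·0.2857=0.07143, 0.25·0.5294=0.1324, 0.25·0.7143=0.1786. Summing gives P(yellow) = 0.58690.
P(Urn 3 | yellow) = 0.1324 / 0.58690 = 0.226.

Posterior probability ≈ 0.226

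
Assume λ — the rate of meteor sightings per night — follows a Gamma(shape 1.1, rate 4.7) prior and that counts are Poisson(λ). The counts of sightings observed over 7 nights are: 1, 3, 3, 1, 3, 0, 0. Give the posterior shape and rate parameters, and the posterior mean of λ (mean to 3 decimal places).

Posterior: Gamma(shape=12.1, rate=11.7); mean ≈ 1.034

The Poisson likelihood adds the total count to the shape and the number of exposure periods to the rate. Here ∑xᵢ = 11 and n = 7, so shape 1.1→12.1 and rate 4.7→11.7.
E[λ | data] = 12.1/11.7 = 1.034.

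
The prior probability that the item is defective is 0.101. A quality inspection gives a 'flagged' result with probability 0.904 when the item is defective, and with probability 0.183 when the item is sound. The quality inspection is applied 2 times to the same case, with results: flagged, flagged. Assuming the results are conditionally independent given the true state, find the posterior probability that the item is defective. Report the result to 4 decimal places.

Posterior P(H) ≈ 0.7327

With H the event that the item is defective, the joint likelihood of the observed sequence is P(data|H) = 0.904·0.904 = 0.81722 and P(data|¬H) = 0.183·0.183 = 0.033489.
Bayes: P(H|data) = 0.101·0.81722 / (0.101·0.81722 + 0.899·0.033489) = 0.082539/0.11265 = 0.7327.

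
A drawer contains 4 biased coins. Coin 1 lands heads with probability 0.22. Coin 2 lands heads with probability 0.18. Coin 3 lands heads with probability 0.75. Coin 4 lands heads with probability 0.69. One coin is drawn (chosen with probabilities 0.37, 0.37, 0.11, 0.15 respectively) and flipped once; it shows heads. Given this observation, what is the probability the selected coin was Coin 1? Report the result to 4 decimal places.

Posterior probability ≈ 0.2437

Tabulate prior·likelihood by source: [1] prior 0.37, lik 0.22, product 0.08140; [2] prior 0.37, lik 0.18, product 0.06660; [3] prior 0.11, lik 0.75, product 0.08250; [4] prior 0.15, lik 0.69, product 0.1035.
Normalizing constant = 0.33400; the posterior for Coin 1 is its product over the sum, 0.08140/0.33400 = 0.2437.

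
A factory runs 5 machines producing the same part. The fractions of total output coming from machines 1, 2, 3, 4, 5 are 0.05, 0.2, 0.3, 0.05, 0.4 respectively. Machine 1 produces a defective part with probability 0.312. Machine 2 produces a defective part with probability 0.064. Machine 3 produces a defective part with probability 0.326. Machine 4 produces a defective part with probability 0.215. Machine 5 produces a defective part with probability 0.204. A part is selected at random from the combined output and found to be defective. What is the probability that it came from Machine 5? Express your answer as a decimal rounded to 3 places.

Tabulate prior·likelihood by source: [1] prior 0.05, lik 0.312, product 0.01560; [2] prior 0.2, lik 0.064, product 0.01280; [3] prior 0.3, lik 0.326, product 0.09780; [4] prior 0.05, lik 0.215, product 0.01075; [5] prior 0.4, lik 0.204, product 0.08160.
Normalizing constant = 0.21855; the posterior for Machine 5 is its product over the sum, 0.08160/0.21855 = 0.373.

Posterior probability ≈ 0.373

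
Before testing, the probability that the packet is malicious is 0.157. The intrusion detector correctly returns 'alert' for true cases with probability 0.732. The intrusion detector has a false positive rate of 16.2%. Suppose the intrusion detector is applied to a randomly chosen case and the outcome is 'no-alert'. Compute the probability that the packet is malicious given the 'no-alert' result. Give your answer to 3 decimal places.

P(H | E) ≈ 0.056

Let H be the event that the packet is malicious. P(H) = 0.157, so P(¬H) = 0.843. With E the 'no-alert' result, P(E|H) = 0.268 and P(E|¬H) = 0.838.
P(E) = 0.268·0.157 + 0.838·0.843 = 0.042076 + 0.70643 = 0.74851.
By Bayes' theorem, P(H|E) = 0.042076 / 0.74851 = 0.056.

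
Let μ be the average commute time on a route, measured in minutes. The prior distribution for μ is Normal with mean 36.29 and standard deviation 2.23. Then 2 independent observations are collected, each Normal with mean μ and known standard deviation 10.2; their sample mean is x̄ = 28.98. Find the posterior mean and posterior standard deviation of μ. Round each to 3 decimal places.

Prior precision 1/τ₀² = 1/2.23² = 0.201090; data precision n/σ² = 2/10.2² = 0.0192234.
Posterior precision = 0.201090 + 0.0192234 = 0.220313, giving posterior SD = 1/√0.220313 = 2.130.
Posterior mean = (0.201090·36.29 + 0.0192234·28.98) / 0.220313 = 35.652.

Posterior mean ≈ 35.652; posterior SD ≈ 2.130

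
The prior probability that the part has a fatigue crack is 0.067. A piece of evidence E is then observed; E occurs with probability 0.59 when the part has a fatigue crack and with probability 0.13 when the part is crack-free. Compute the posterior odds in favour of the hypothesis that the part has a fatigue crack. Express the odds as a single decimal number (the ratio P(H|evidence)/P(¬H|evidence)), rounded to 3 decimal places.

Prior odds = 0.067/(1−0.067) = 0.071811.
Likelihood ratio for E = 0.59/0.13 = 4.5385.
Posterior odds = prior odds × LR = 0.32591.

Posterior odds ≈ 0.326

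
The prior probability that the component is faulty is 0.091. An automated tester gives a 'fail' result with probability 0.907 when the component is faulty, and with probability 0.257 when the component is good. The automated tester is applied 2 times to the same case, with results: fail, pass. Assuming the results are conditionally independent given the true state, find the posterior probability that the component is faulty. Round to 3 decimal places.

With H the event that the component is faulty, the joint likelihood of the observed sequence is P(data|H) = 0.907·0.093 = 0.084351 and P(data|¬H) = 0.257·0.743 = 0.19095.
Bayes: P(H|data) = 0.091·0.084351 / (0.091·0.084351 + 0.909·0.19095) = 0.0076759/0.18125 = 0.0423.

Posterior P(H) ≈ 0.042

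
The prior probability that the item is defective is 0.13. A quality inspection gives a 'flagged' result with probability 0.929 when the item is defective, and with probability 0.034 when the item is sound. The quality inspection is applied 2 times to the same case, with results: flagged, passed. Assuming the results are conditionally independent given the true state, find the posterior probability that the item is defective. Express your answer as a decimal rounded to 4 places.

Posterior P(H) ≈ 0.2308

Let H be the event that the item is defective; start with P(H) = 0.13. P('flagged'|H) = 0.929, P('flagged'|¬H) = 0.034.
Update on result 1 ('flagged'): P(H) ← 0.929·0.1300 / (0.929·0.1300 + 0.034·0.8700) = 0.12077/0.15035 = 0.8033.
Update on result 2 ('passed'): P(H) ← 0.071·0.8033 / (0.071·0.8033 + 0.966·0.1967) = 0.057031/0.24708 = 0.2308.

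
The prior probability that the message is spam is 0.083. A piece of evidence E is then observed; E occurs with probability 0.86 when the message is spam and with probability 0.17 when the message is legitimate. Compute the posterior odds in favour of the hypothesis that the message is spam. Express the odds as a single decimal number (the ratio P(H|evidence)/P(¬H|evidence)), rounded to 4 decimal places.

Posterior odds ≈ 0.4579

Prior odds = 0.083/(1−0.083) = 0.090513. In log-odds, ln(0.090513) = -2.4023.
Add log likelihood ratio: ln(5.0588) = 1.6211.
Posterior log-odds = -0.78113, so posterior odds = exp(-0.78113) = 0.45789.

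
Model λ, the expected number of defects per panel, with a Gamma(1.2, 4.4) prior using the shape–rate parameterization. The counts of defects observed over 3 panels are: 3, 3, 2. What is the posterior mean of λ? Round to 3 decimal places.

Posterior mean ≈ 1.243

Total count ∑xᵢ = 8 over n = 3 panels.
Gamma is conjugate to the Poisson likelihood: posterior is Gamma(shape = 1.2+8 = 9.2, rate = 4.4+3 = 7.4).
E[λ | data] = 9.2/7.4 = 1.243.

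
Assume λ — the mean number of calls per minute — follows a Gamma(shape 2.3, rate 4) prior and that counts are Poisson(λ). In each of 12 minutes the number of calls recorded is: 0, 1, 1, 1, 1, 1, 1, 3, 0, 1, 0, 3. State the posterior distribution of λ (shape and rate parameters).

Total count ∑xᵢ = 13 over n = 12 minutes.
Gamma is conjugate to the Poisson likelihood: posterior is Gamma(shape = 2.3+13 = 15.3, rate = 4+12 = 16).

Posterior: Gamma(shape=15.3, rate=16)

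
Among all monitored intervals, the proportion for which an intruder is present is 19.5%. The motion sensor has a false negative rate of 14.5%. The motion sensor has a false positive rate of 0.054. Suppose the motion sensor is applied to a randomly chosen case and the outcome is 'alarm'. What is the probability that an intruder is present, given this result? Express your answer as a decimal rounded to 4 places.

Let H be the event that an intruder is present. P(H) = 0.195, so P(¬H) = 0.805. With E the 'alarm' result, P(E|H) = 0.855 and P(E|¬H) = 0.054.
P(E) = 0.855·0.195 + 0.054·0.805 = 0.16673 + 0.043470 = 0.21020.
By Bayes' theorem, P(H|E) = 0.16673 / 0.21020 = 0.7932.

P(H | E) ≈ 0.7932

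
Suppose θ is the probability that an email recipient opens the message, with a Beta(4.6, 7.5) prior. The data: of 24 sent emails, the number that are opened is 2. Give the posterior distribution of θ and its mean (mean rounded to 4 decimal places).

Posterior: Beta(6.6, 29.5); mean ≈ 0.1828

Observing 2 successes and 22 failures updates Beta(4.6, 7.5) by adding the success and failure counts to the two shape parameters: α = 4.6+2 = 6.6, β = 7.5+22 = 29.5.
Posterior mean = α/(α+β) = 6.6/36.1 = 0.1828.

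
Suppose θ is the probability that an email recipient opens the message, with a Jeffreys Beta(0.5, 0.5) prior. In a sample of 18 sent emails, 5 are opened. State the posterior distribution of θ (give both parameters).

Posterior: Beta(5.5, 13.5)

The binomial likelihood is conjugate to the Beta prior: with 5 successes and 13 failures, the posterior is Beta(0.5+5, 0.5+13) = Beta(5.5, 13.5).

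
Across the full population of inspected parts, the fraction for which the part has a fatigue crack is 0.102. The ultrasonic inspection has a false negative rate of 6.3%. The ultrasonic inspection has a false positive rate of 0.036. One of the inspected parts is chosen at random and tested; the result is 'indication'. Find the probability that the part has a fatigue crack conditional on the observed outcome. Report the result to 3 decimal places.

P(H | E) ≈ 0.747

Let H be the event that the part has a fatigue crack. P(H) = 0.102, so P(¬H) = 0.898. With E the 'indication' result, P(E|H) = 0.937 and P(E|¬H) = 0.036.
P(E) = 0.937·0.102 + 0.036·0.898 = 0.095574 + 0.032328 = 0.12790.
By Bayes' theorem, P(H|E) = 0.095574 / 0.12790 = 0.747.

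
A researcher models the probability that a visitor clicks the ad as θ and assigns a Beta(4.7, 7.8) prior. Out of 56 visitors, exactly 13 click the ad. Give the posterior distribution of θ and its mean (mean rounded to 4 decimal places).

Posterior: Beta(17.7, 50.8); mean ≈ 0.2584

The binomial likelihood is conjugate to the Beta prior: with 13 successes and 43 failures, the posterior is Beta(4.7+13, 7.8+43) = Beta(17.7, 50.8).
E[θ | data] = 17.7/(17.7+50.8) = 0.2584.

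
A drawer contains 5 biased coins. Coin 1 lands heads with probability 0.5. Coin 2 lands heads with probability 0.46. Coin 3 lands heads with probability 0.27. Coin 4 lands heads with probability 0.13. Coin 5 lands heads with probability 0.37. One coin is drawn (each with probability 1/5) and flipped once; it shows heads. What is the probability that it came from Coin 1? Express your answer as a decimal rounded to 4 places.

Tabulate prior·likelihood by source: [1] prior 0.2, lik 0.5, product 0.1000; [2] prior 0.2, lik 0.46, product 0.09200; [3] prior 0.2, lik 0.27, product 0.05400; [4] prior 0.2, lik 0.13, product 0.02600; [5] prior 0.2, lik 0.37, product 0.07400.
Normalizing constant = 0.34600; the posterior for Coin 1 is its product over the sum, 0.1000/0.34600 = 0.2890.

Posterior probability ≈ 0.2890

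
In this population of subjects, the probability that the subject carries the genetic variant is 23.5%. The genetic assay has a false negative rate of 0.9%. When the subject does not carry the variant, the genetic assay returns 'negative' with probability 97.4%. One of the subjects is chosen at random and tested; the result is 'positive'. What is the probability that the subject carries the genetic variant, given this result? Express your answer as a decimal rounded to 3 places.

P(H | E) ≈ 0.921

Write H for 'the subject carries the genetic variant'. Prior odds H:¬H = 0.235/0.765 = 0.30719. For the 'positive' outcome, the likelihood ratio is 0.991/0.026 = 38.115.
Posterior odds = 0.30719 × 38.115 = 11.709, so P(H|E) = 11.709/(1+11.709) = 0.921.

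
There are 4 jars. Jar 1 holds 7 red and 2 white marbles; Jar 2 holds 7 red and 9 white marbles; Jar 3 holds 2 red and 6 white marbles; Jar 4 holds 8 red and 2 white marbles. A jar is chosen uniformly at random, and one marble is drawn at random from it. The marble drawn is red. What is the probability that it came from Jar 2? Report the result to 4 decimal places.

Posterior probability ≈ 0.1931

Tabulate prior·likelihood by source: [1] prior 0.25, lik 0.7778, product 0.1944; [2] prior 0.25, lik 0.4375, product 0.1094; [3] prior 0.25, lik 0.25, product 0.06250; [4] prior 0.25, lik 0.8, product 0.2000.
Normalizing constant = 0.56632; the posterior for Jar 2 is its product over the sum, 0.1094/0.56632 = 0.1931.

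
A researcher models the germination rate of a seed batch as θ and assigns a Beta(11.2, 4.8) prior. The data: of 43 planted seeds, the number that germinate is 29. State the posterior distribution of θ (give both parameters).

The binomial likelihood is conjugate to the Beta prior: with 29 successes and 14 failures, the posterior is Beta(11.2+29, 4.8+14) = Beta(40.2, 18.8).

Posterior: Beta(40.2, 18.8)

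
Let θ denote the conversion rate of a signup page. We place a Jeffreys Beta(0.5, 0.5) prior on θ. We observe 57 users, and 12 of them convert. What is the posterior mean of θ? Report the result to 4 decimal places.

Posterior mean ≈ 0.2155

Observing 12 successes and 45 failures updates Beta(0.5, 0.5) by adding the success and failure counts to the two shape parameters: α = 0.5+12 = 12.5, β = 0.5+45 = 45.5.
Posterior mean = α/(α+β) = 12.5/58 = 0.2155.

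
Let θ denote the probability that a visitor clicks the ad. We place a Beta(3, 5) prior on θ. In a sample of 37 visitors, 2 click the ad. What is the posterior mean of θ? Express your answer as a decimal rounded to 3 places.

Observing 2 successes and 35 failures updates Beta(3, 5) by adding the success and failure counts to the two shape parameters: α = 3+2 = 5, β = 5+35 = 40.
E[θ | data] = 5/(5+40) = 0.111.

Posterior mean ≈ 0.111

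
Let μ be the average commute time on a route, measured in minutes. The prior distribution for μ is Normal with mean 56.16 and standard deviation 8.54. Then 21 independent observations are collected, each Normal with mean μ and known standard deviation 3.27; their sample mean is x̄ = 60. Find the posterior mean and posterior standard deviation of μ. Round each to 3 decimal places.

Posterior mean ≈ 59.973; posterior SD ≈ 0.711

Prior precision 1/τ₀² = 1/8.54² = 0.0137115; data precision n/σ² = 21/3.27² = 1.96392.
Posterior precision = 0.0137115 + 1.96392 = 1.97763, giving posterior SD = 1/√1.97763 = 0.711.
Posterior mean = (0.0137115·56.16 + 1.96392·60) / 1.97763 = 59.973.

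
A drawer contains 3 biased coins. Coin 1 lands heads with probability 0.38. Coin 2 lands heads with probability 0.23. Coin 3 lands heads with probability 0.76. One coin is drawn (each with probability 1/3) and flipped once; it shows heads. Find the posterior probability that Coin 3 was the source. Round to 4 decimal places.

P(heads|C1) = 0.38; P(heads|C2) = 0.23; P(heads|C3) = 0.76.
Prior × likelihood for each source: 0.333333·0.38=0.1267, 0.333333·0.23=0.07667, 0.333333·0.76=0.2533. Summing gives P(heads) = 0.45667.
P(Coin 3 | heads) = 0.2533 / 0.45667 = 0.5547.

Posterior probability ≈ 0.5547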